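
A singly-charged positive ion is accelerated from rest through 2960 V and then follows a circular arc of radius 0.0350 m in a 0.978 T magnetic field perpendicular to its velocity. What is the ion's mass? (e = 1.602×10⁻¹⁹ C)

Combine |q|V = ½mv² and r = mv/(|q|B): eliminate v to get m = qB²r²/(2V).
m = (1.602×10⁻¹⁹)(0.978)²(0.0350)²/(2·2960) ≈ 3.17×10⁻²⁶ kg.

m ≈ 3.17×10⁻²⁶ kg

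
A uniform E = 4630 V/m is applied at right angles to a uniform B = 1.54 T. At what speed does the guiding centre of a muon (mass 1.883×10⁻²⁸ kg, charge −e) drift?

v_d ≈ 3010 m/s

The E×B drift speed is v_d = E/B.
v_d = 4630/1.54 = 3010 m/s.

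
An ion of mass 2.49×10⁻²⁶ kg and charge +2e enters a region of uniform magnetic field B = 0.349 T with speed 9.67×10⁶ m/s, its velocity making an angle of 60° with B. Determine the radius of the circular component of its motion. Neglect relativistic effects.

v⊥ = v sinθ = 9.67×10⁶·sin60° ≈ 8.374×10⁶ m/s.
r = m v⊥/(|q|B) = (2.49×10⁻²⁶)(8.374×10⁶)/((3.204×10⁻¹⁹)(0.349)) ≈ 1.86 m.

r ≈ 1.86 m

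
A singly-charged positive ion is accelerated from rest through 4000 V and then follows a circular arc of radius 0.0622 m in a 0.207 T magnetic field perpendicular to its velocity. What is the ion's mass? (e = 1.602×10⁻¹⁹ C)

Combine |q|V = ½mv² and r = mv/(|q|B): eliminate v to get m = qB²r²/(2V).
m = (1.602×10⁻¹⁹)(0.207)²(0.0622)²/(2·4000) ≈ 3.32×10⁻²⁷ kg.

m ≈ 3.32×10⁻²⁷ kg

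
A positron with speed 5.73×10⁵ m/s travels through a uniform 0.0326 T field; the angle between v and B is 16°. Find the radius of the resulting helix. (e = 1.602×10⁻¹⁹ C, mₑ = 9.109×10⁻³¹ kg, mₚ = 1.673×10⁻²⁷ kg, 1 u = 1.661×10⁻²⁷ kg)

v⊥ = v sinθ = 5.73×10⁵·sin16° ≈ 1.579×10⁵ m/s.
r = m v⊥/(|q|B) = (9.109×10⁻³¹)(1.579×10⁵)/((1.602×10⁻¹⁹)(0.0326)) ≈ 2.75×10⁻⁵ m.

r ≈ 2.75×10⁻⁵ m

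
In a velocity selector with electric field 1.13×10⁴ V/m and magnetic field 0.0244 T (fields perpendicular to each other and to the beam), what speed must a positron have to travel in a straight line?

For undeflected motion the electric and magnetic forces balance: qE = qvB.
v = E/B = 1.13×10⁴/0.0244 = 4.63×10⁵ m/s.

v = 4.63×10⁵ m/s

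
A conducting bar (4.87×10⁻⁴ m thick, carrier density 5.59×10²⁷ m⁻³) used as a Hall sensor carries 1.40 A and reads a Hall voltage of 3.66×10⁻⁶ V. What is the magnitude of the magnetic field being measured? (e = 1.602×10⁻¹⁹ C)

B ≈ 1.14 T

From V_H = IB/(n e t), B = V_H n e t / I.
B = (3.66×10⁻⁶)(5.59×10²⁷)(1.602×10⁻¹⁹)(4.87×10⁻⁴)/1.40 ≈ 1.14 T.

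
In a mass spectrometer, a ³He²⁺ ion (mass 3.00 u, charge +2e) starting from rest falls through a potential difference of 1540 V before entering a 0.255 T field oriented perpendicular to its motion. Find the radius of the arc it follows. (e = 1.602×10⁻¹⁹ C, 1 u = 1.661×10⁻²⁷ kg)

Acceleration: |q|V = ½mv² ⇒ v = √(2|q|V/m) = √(2·3.204×10⁻¹⁹·1540/4.983×10⁻²⁷) ≈ 4.450×10⁵ m/s.
In the field: r = mv/(|q|B) = (4.983×10⁻²⁷)(4.450×10⁵)/((3.204×10⁻¹⁹)(0.255)) ≈ 0.0271 m.

r ≈ 0.0271 m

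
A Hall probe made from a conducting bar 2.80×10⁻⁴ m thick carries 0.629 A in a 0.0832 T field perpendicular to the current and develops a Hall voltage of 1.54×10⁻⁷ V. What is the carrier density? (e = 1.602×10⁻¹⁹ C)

n ≈ 7.58×10²⁷ m⁻³

From V_H = IB/(n e t), n = IB/(V_H e t).
n = (0.629)(0.0832)/((1.54×10⁻⁷)(1.602×10⁻¹⁹)(2.80×10⁻⁴)) ≈ 7.58×10²⁷ m⁻³.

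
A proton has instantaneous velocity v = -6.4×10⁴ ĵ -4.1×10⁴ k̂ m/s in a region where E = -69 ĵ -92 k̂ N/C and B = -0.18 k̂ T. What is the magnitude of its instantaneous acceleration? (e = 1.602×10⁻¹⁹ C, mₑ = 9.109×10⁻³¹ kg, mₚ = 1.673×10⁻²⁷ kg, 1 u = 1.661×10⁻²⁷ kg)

|a| ≈ 1.10×10¹² m/s²

v×B = (1.15×10⁴, 0, 0) N/C.
E + v×B = (1.15×10⁴, -69.0, -92.0) N/C.
F = q(E + v×B) = (1.602×10⁻¹⁹ C)·(1.15×10⁴, -69.0, -92.0) = (1.85×10⁻¹⁵, -1.11×10⁻¹⁷, -1.47×10⁻¹⁷) N.
|a| = |F|/m = 1.846×10⁻¹⁵/1.673×10⁻²⁷ ≈ 1.10×10¹² m/s².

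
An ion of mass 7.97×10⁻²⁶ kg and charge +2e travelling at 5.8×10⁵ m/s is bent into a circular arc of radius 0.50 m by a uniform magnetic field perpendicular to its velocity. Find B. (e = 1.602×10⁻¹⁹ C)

From |q|vB = mv²/r, B = mv/(|q|r).
B = (7.97×10⁻²⁶)(5.8×10⁵)/((3.204×10⁻¹⁹)(0.50)) ≈ 0.29 T.

B ≈ 0.29 T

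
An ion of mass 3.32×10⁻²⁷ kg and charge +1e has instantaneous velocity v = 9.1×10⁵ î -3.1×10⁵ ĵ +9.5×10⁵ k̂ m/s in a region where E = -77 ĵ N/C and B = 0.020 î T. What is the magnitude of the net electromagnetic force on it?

|F| ≈ 3.19×10⁻¹⁵ N

v×B = (0, 1.90×10⁴, 6200) N/C.
E + v×B = (0, 1.89×10⁴, 6200) N/C.
F = q(E + v×B) = (1.602×10⁻¹⁹ C)·(0, 1.89×10⁴, 6200) = (0, 3.03×10⁻¹⁵, 9.93×10⁻¹⁶) N.
|F| = 3.19×10⁻¹⁵ N.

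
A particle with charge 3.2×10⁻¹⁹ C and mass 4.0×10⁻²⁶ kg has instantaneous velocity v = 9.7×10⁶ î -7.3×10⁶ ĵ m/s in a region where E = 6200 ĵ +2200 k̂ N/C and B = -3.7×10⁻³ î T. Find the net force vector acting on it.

F ≈ (0, 1.98×10⁻¹⁵, -7.94×10⁻¹⁵) N

v×B = (0, 0, -2.70×10⁴) N/C.
E + v×B = (0, 6200, -2.48×10⁴) N/C.
F = q(E + v×B) = (3.2×10⁻¹⁹ C)·(0, 6200, -2.48×10⁴) = (0, 1.98×10⁻¹⁵, -7.94×10⁻¹⁵) N.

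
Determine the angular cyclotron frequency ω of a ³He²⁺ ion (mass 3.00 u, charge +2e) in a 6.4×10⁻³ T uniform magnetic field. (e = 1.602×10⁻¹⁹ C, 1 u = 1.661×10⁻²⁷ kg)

ω = |q|B/m.
ω = (3.204×10⁻¹⁹)(6.4×10⁻³)/4.983×10⁻²⁷ ≈ 4.1×10⁵ rad/s.

ω ≈ 4.1×10⁵ rad/s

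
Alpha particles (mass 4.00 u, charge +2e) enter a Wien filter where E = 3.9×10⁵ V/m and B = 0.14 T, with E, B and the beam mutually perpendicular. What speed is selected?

For undeflected motion the electric and magnetic forces balance: qE = qvB.
v = E/B = 3.9×10⁵/0.14 = 2.8×10⁶ m/s.
The result is independent of the particle's charge and mass.

v = 2.8×10⁶ m/s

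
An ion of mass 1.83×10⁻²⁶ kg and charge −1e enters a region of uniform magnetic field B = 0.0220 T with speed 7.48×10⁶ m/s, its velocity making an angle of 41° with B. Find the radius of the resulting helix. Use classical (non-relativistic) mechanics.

r ≈ 25.5 m

v⊥ = v sinθ = 7.48×10⁶·sin41° ≈ 4.907×10⁶ m/s.
r = m v⊥/(|q|B) = (1.83×10⁻²⁶)(4.907×10⁶)/((1.602×10⁻¹⁹)(0.0220)) ≈ 25.5 m.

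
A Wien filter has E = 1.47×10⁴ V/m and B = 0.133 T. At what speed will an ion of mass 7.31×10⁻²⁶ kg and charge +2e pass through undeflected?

Straight-line motion ⇒ electric and magnetic forces cancel, so E = vB.
v = E/B = 1.47×10⁴/0.133 = 1.11×10⁵ m/s.

v = 1.11×10⁵ m/s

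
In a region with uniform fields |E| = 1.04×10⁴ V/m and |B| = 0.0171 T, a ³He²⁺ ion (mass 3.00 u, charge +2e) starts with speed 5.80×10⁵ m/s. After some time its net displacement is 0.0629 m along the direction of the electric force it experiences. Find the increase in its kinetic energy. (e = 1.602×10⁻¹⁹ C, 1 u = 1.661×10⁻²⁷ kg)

ΔKE ≈ 2.10×10⁻¹⁶ J

The magnetic force is always ⟂ v and does no work; only the electric force changes KE.
ΔKE = F_E · d = |q|E d = (3.204×10⁻¹⁹)(1.04×10⁴)(0.0629) ≈ 2.10×10⁻¹⁶ J.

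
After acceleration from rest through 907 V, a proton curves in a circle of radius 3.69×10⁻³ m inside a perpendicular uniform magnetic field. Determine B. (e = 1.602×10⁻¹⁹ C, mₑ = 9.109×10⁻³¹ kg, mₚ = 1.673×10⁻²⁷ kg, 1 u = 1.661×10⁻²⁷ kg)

v = √(2|q|V/m) = √(2·1.602×10⁻¹⁹·907/1.673×10⁻²⁷) ≈ 4.168×10⁵ m/s.
B = mv/(|q|r) = (1.673×10⁻²⁷)(4.168×10⁵)/((1.602×10⁻¹⁹)(3.69×10⁻³)) ≈ 1.18 T.

B ≈ 1.18 T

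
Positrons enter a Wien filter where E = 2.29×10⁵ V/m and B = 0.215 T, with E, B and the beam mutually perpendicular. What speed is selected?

For undeflected motion the electric and magnetic forces balance: qE = qvB.
v = E/B = 2.29×10⁵/0.215 = 1.07×10⁶ m/s.

v = 1.07×10⁶ m/s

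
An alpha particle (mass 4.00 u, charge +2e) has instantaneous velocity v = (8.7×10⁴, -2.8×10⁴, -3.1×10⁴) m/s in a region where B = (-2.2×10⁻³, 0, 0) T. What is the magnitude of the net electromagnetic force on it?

|F| ≈ 2.94×10⁻¹⁷ N

v×B = (0, 68.2, -61.6) N/C.
F = q v×B = (3.204×10⁻¹⁹ C)·(0, 68.2, -61.6) = (0, 2.19×10⁻¹⁷, -1.97×10⁻¹⁷) N.
|F| = 2.94×10⁻¹⁷ N.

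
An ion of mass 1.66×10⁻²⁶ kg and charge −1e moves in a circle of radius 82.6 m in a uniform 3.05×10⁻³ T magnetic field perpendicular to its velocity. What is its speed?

From |q|vB = mv²/r, v = |q|Br/m.
v = (1.602×10⁻¹⁹)(3.05×10⁻³)(82.6)/1.66×10⁻²⁶ ≈ 2.43×10⁶ m/s.

v ≈ 2.43×10⁶ m/s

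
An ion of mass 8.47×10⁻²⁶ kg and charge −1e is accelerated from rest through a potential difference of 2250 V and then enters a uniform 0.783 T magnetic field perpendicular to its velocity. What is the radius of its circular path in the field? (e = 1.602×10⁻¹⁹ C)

Acceleration: |q|V = ½mv² ⇒ v = √(2|q|V/m) = √(2·1.602×10⁻¹⁹·2250/8.47×10⁻²⁶) ≈ 9.226×10⁴ m/s.
In the field: r = mv/(|q|B) = (8.47×10⁻²⁶)(9.226×10⁴)/((1.602×10⁻¹⁹)(0.783)) ≈ 0.0623 m.

r ≈ 0.0623 m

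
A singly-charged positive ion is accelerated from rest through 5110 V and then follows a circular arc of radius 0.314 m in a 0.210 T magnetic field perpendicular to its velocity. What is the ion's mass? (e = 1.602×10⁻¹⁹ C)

Combine |q|V = ½mv² and r = mv/(|q|B): eliminate v to get m = qB²r²/(2V).
m = (1.602×10⁻¹⁹)(0.210)²(0.314)²/(2·5110) ≈ 6.82×10⁻²⁶ kg.

m ≈ 6.82×10⁻²⁶ kg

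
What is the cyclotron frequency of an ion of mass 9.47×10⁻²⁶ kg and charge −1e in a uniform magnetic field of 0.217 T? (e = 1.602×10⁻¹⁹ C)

f = |q|B/(2πm).
f = (1.602×10⁻¹⁹)(0.217)/(2π·9.47×10⁻²⁶) ≈ 5.84×10⁴ Hz.

f ≈ 5.84×10⁴ Hz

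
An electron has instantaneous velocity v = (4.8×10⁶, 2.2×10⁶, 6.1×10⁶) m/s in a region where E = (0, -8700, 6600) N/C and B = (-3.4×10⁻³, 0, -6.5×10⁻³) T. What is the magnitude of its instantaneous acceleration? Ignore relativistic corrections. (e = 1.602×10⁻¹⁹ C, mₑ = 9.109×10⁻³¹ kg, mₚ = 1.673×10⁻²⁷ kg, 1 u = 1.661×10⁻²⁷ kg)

v×B = (-1.43×10⁴, 1.05×10⁴, 7480) N/C.
E + v×B = (-1.43×10⁴, 1760, 1.41×10⁴) N/C.
F = q(E + v×B) = (−1.602×10⁻¹⁹ C)·(-1.43×10⁴, 1760, 1.41×10⁴) = (2.29×10⁻¹⁵, -2.82×10⁻¹⁶, -2.26×10⁻¹⁵) N.
|a| = |F|/m = 3.227×10⁻¹⁵/9.109×10⁻³¹ ≈ 3.54×10¹⁵ m/s².

|a| ≈ 3.54×10¹⁵ m/s²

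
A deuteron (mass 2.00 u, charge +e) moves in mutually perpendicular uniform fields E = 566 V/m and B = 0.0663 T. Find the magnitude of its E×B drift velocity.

v_d ≈ 8540 m/s

The E×B drift speed is v_d = E/B.
v_d = 566/0.0663 = 8540 m/s.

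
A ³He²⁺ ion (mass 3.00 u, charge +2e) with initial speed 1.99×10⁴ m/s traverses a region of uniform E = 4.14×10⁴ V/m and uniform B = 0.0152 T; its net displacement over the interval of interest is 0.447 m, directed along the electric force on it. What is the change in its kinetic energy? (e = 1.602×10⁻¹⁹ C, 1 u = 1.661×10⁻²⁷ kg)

The magnetic force is always ⟂ v and does no work; only the electric force changes KE.
ΔKE = F_E · d = |q|E d = (3.204×10⁻¹⁹)(4.14×10⁴)(0.447) ≈ 5.93×10⁻¹⁵ J.

ΔKE ≈ 5.93×10⁻¹⁵ J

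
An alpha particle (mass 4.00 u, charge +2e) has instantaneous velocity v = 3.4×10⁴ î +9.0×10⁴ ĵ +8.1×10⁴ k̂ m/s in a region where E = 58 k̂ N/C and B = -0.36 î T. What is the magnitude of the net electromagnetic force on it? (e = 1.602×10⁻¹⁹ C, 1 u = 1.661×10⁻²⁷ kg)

|F| ≈ 1.40×10⁻¹⁴ N

v×B = (0, -2.92×10⁴, 3.24×10⁴) N/C.
E + v×B = (0, -2.92×10⁴, 3.25×10⁴) N/C.
F = q(E + v×B) = (3.204×10⁻¹⁹ C)·(0, -2.92×10⁴, 3.25×10⁴) = (0, -9.34×10⁻¹⁵, 1.04×10⁻¹⁴) N.
|F| = 1.40×10⁻¹⁴ N.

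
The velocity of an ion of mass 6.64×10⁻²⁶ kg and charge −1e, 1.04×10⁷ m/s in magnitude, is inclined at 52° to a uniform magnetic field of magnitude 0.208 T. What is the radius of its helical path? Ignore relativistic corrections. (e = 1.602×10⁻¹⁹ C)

r ≈ 16.3 m

v⊥ = v sinθ = 1.04×10⁷·sin52° ≈ 8.195×10⁶ m/s.
r = m v⊥/(|q|B) = (6.64×10⁻²⁶)(8.195×10⁶)/((1.602×10⁻¹⁹)(0.208)) ≈ 16.3 m.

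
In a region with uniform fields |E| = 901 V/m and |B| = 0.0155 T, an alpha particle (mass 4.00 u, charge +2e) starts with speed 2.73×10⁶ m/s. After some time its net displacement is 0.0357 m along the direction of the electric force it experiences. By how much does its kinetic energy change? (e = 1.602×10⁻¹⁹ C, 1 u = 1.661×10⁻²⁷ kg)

ΔKE ≈ 1.03×10⁻¹⁷ J

The magnetic force is always ⟂ v and does no work; only the electric force changes KE.
ΔKE = F_E · d = |q|E d = (3.204×10⁻¹⁹)(901)(0.0357) ≈ 1.03×10⁻¹⁷ J.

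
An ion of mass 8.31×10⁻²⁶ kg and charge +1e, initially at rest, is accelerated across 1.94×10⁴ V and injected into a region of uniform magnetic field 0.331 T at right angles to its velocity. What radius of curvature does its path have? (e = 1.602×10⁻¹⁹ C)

r ≈ 0.429 m

Acceleration: |q|V = ½mv² ⇒ v = √(2|q|V/m) = √(2·1.602×10⁻¹⁹·1.94×10⁴/8.31×10⁻²⁶) ≈ 2.735×10⁵ m/s.
In the field: r = mv/(|q|B) = (8.31×10⁻²⁶)(2.735×10⁵)/((1.602×10⁻¹⁹)(0.331)) ≈ 0.429 m.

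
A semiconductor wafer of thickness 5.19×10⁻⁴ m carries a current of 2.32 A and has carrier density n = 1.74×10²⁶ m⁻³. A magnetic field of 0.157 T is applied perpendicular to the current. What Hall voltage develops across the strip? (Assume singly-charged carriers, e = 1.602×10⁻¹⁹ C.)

V_H ≈ 2.52×10⁻⁵ V

V_H = IB/(n e t).
V_H = (2.32)(0.157)/((1.74×10²⁶)(1.602×10⁻¹⁹)(5.19×10⁻⁴)) ≈ 2.52×10⁻⁵ V.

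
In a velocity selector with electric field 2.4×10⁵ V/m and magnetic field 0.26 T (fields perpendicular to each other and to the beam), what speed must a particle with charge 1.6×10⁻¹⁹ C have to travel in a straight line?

For undeflected motion the electric and magnetic forces balance: qE = qvB.
v = E/B = 2.4×10⁵/0.26 = 9.2×10⁵ m/s.
The result is independent of the particle's charge and mass.

v = 9.2×10⁵ m/s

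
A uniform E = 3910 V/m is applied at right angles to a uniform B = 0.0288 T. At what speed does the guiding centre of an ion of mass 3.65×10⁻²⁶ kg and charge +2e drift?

v_d ≈ 1.36×10⁵ m/s

The steady drift has the magnetic force balancing the electric force, so v_d = E/B.
v_d = 3910/0.0288 = 1.36×10⁵ m/s.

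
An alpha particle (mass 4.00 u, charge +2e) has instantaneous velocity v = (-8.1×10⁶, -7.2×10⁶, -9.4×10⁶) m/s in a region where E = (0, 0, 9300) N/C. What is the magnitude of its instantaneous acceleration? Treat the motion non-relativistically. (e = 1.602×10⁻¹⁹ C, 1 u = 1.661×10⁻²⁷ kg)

Only an electric field acts, so F = qE = (3.204×10⁻¹⁹ C)·(0, 0, 9300) = (0, 0, 2.98×10⁻¹⁵) N.
|a| = |F|/m = 2.980×10⁻¹⁵/6.644×10⁻²⁷ ≈ 4.48×10¹¹ m/s².

|a| ≈ 4.48×10¹¹ m/s²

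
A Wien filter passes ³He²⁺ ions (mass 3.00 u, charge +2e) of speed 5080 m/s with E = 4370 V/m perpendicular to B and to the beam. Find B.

B = 0.860 T

Balance of forces in the selector: qE = qvB ⇒ B = E/v.
B = 4370/5080 = 0.860 T.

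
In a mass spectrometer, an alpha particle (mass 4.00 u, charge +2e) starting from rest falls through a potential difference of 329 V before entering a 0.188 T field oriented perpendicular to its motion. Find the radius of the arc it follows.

r ≈ 0.0196 m

Acceleration: |q|V = ½mv² ⇒ v = √(2|q|V/m) = √(2·3.204×10⁻¹⁹·329/6.644×10⁻²⁷) ≈ 1.781×10⁵ m/s.
In the field: r = mv/(|q|B) = (6.644×10⁻²⁷)(1.781×10⁵)/((3.204×10⁻¹⁹)(0.188)) ≈ 0.0196 m.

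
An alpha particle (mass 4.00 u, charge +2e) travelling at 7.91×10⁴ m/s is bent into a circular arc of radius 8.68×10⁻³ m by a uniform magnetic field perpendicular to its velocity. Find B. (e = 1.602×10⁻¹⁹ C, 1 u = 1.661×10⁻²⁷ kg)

B ≈ 0.189 T

From |q|vB = mv²/r, B = mv/(|q|r).
B = (6.644×10⁻²⁷)(7.91×10⁴)/((3.204×10⁻¹⁹)(8.68×10⁻³)) ≈ 0.189 T.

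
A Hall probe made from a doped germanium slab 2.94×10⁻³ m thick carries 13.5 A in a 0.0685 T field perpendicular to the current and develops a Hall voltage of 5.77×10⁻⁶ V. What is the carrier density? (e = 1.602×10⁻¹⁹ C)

From V_H = IB/(n e t), n = IB/(V_H e t).
n = (13.5)(0.0685)/((5.77×10⁻⁶)(1.602×10⁻¹⁹)(2.94×10⁻³)) ≈ 3.40×10²⁶ m⁻³.

n ≈ 3.40×10²⁶ m⁻³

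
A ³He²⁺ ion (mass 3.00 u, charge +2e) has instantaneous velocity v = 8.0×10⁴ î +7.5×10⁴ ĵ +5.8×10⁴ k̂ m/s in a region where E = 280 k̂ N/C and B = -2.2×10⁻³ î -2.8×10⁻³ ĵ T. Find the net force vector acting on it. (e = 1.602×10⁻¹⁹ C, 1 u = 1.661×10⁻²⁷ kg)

v×B = (162, -128, -59.0) N/C.
E + v×B = (162, -128, 221) N/C.
F = q(E + v×B) = (3.204×10⁻¹⁹ C)·(162, -128, 221) = (5.20×10⁻¹⁷, -4.09×10⁻¹⁷, 7.08×10⁻¹⁷) N.

F ≈ (5.20×10⁻¹⁷, -4.09×10⁻¹⁷, 7.08×10⁻¹⁷) N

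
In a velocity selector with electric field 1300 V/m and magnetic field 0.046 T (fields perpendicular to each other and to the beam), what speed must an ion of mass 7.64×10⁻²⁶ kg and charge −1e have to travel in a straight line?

v = 2.8×10⁴ m/s

Straight-line motion ⇒ electric and magnetic forces cancel, so E = vB.
v = E/B = 1300/0.046 = 2.8×10⁴ m/s.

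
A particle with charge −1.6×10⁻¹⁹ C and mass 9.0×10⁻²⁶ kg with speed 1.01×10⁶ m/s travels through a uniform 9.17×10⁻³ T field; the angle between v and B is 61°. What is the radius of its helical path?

r ≈ 54.2 m

v⊥ = v sinθ = 1.01×10⁶·sin61° ≈ 8.834×10⁵ m/s.
r = m v⊥/(|q|B) = (9.0×10⁻²⁶)(8.834×10⁵)/((1.6×10⁻¹⁹)(9.17×10⁻³)) ≈ 54.2 m.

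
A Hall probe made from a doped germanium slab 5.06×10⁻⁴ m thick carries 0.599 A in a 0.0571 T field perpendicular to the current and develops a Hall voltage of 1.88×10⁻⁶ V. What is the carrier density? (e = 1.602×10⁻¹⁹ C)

n ≈ 2.24×10²⁶ m⁻³

From V_H = IB/(n e t), n = IB/(V_H e t).
n = (0.599)(0.0571)/((1.88×10⁻⁶)(1.602×10⁻¹⁹)(5.06×10⁻⁴)) ≈ 2.24×10²⁶ m⁻³.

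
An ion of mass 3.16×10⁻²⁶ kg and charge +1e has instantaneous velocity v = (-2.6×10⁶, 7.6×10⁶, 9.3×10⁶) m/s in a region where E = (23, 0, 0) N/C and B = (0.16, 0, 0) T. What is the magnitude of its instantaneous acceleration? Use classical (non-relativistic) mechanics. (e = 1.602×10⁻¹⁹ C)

v×B = (0, 1.49×10⁶, -1.22×10⁶) N/C.
E + v×B = (23.0, 1.49×10⁶, -1.22×10⁶) N/C.
F = q(E + v×B) = (1.602×10⁻¹⁹ C)·(23.0, 1.49×10⁶, -1.22×10⁶) = (3.68×10⁻¹⁸, 2.38×10⁻¹³, -1.95×10⁻¹³) N.
|a| = |F|/m = 3.079×10⁻¹³/3.16×10⁻²⁶ ≈ 9.74×10¹² m/s².

|a| ≈ 9.74×10¹² m/s²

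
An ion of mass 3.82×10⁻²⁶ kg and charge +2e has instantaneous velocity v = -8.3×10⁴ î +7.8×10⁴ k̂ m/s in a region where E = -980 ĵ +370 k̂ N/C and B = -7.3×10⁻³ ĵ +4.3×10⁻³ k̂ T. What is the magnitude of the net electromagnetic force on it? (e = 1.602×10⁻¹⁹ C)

v×B = (569, 357, 606) N/C.
E + v×B = (569, -623, 976) N/C.
F = q(E + v×B) = (3.204×10⁻¹⁹ C)·(569, -623, 976) = (1.82×10⁻¹⁶, -2.00×10⁻¹⁶, 3.13×10⁻¹⁶) N.
|F| = 4.13×10⁻¹⁶ N.

|F| ≈ 4.13×10⁻¹⁶ N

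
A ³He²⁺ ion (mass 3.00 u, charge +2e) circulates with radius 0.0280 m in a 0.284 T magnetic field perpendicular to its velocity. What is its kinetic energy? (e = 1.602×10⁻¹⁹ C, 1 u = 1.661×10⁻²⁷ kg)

v = |q|Br/m, then KE = ½mv² = (qBr)²/(2m).
v = (3.204×10⁻¹⁹)(0.284)(0.0280)/4.983×10⁻²⁷ ≈ 5.113×10⁵ m/s.
KE = ½(4.983×10⁻²⁷)(5.113×10⁵)² ≈ 6.51×10⁻¹⁶ J.

KE ≈ 6.51×10⁻¹⁶ J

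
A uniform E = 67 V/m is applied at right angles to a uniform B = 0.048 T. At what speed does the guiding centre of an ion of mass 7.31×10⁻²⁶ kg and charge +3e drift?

v_d ≈ 1400 m/s

The E×B drift speed is v_d = E/B.
v_d = 67/0.048 = 1400 m/s.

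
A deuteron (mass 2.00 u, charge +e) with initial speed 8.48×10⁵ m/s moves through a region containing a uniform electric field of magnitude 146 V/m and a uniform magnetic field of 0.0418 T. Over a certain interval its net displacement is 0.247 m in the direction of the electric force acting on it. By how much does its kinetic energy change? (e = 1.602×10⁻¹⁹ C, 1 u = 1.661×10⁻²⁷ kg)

ΔKE ≈ 5.78×10⁻¹⁸ J

The magnetic force is always ⟂ v and does no work; only the electric force changes KE.
ΔKE = F_E · d = |q|E d = (1.602×10⁻¹⁹)(146)(0.247) ≈ 5.78×10⁻¹⁸ J.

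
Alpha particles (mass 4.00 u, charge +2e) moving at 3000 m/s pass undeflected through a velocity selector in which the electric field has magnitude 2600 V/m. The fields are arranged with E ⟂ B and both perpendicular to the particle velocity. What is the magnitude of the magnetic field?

B = 0.87 T

Balance of forces in the selector: qE = qvB ⇒ B = E/v.
B = 2600/3000 = 0.87 T.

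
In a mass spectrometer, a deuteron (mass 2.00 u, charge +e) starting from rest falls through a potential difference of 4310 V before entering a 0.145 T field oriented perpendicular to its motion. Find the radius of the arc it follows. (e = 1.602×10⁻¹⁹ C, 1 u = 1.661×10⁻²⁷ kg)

Acceleration: |q|V = ½mv² ⇒ v = √(2|q|V/m) = √(2·1.602×10⁻¹⁹·4310/3.322×10⁻²⁷) ≈ 6.447×10⁵ m/s.
In the field: r = mv/(|q|B) = (3.322×10⁻²⁷)(6.447×10⁵)/((1.602×10⁻¹⁹)(0.145)) ≈ 0.0922 m.

r ≈ 0.0922 m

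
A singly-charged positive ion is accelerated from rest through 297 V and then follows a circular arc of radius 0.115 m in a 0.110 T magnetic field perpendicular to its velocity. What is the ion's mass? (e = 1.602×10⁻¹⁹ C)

m ≈ 4.32×10⁻²⁶ kg

Combine |q|V = ½mv² and r = mv/(|q|B): eliminate v to get m = qB²r²/(2V).
m = (1.602×10⁻¹⁹)(0.110)²(0.115)²/(2·297) ≈ 4.32×10⁻²⁶ kg.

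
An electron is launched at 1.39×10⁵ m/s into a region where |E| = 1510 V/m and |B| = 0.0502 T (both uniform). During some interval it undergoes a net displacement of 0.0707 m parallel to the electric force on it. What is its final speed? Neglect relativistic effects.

v_f ≈ 6.13×10⁶ m/s

B does no work; ΔKE = |q|E d.
½mv_f² = ½mv₀² + |q|Ed = ½(9.109×10⁻³¹)(1.39×10⁵)² + (1.602×10⁻¹⁹)(1510)(0.0707) ≈ 8.800×10⁻²¹ J + 1.710×10⁻¹⁷ J ≈ 1.711×10⁻¹⁷ J.
v_f = √(2·1.711×10⁻¹⁷/9.109×10⁻³¹) ≈ 6.13×10⁶ m/s.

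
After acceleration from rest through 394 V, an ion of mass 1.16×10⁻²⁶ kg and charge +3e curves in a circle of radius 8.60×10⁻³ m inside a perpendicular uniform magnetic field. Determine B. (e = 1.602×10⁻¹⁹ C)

v = √(2|q|V/m) = √(2·4.806×10⁻¹⁹·394/1.16×10⁻²⁶) ≈ 1.807×10⁵ m/s.
B = mv/(|q|r) = (1.16×10⁻²⁶)(1.807×10⁵)/((4.806×10⁻¹⁹)(8.60×10⁻³)) ≈ 0.507 T.

B ≈ 0.507 T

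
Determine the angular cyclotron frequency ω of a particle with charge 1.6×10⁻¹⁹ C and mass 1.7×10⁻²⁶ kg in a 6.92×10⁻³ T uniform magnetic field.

ω ≈ 6.51×10⁴ rad/s

ω = |q|B/m.
ω = (1.6×10⁻¹⁹)(6.92×10⁻³)/1.7×10⁻²⁶ ≈ 6.51×10⁴ rad/s.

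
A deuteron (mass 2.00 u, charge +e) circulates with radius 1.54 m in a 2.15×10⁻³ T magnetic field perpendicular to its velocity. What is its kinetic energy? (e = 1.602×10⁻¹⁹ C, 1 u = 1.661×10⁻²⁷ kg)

v = |q|Br/m, then KE = ½mv² = (qBr)²/(2m).
v = (1.602×10⁻¹⁹)(2.15×10⁻³)(1.54)/3.322×10⁻²⁷ ≈ 1.597×10⁵ m/s.
KE = ½(3.322×10⁻²⁷)(1.597×10⁵)² ≈ 4.23×10⁻¹⁷ J = 264 eV.

KE ≈ 264 eV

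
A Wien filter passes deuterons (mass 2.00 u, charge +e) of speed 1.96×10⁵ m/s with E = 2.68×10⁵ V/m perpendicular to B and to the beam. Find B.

Balance of forces in the selector: qE = qvB ⇒ B = E/v.
B = 2.68×10⁵/1.96×10⁵ = 1.37 T.

B = 1.37 T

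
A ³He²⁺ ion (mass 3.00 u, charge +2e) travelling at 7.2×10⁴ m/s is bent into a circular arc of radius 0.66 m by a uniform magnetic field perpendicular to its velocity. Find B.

B ≈ 1.7×10⁻³ T

From |q|vB = mv²/r, B = mv/(|q|r).
B = (4.983×10⁻²⁷)(7.2×10⁴)/((3.204×10⁻¹⁹)(0.66)) ≈ 1.7×10⁻³ T.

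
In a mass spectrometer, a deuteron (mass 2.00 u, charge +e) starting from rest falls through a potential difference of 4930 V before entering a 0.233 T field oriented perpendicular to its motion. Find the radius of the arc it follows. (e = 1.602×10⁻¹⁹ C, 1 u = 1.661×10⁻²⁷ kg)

Acceleration: |q|V = ½mv² ⇒ v = √(2|q|V/m) = √(2·1.602×10⁻¹⁹·4930/3.322×10⁻²⁷) ≈ 6.896×10⁵ m/s.
In the field: r = mv/(|q|B) = (3.322×10⁻²⁷)(6.896×10⁵)/((1.602×10⁻¹⁹)(0.233)) ≈ 0.0614 m.

r ≈ 0.0614 m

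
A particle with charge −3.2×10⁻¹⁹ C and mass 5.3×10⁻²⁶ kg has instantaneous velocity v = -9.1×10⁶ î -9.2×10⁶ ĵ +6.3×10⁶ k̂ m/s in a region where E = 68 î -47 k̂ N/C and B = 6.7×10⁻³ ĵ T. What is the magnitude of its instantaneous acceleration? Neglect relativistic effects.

|a| ≈ 4.48×10¹¹ m/s²

v×B = (-4.22×10⁴, 0, -6.10×10⁴) N/C.
E + v×B = (-4.21×10⁴, 0, -6.10×10⁴) N/C.
F = q(E + v×B) = (−3.2×10⁻¹⁹ C)·(-4.21×10⁴, 0, -6.10×10⁴) = (1.35×10⁻¹⁴, 0, 1.95×10⁻¹⁴) N.
|a| = |F|/m = 2.373×10⁻¹⁴/5.3×10⁻²⁶ ≈ 4.48×10¹¹ m/s².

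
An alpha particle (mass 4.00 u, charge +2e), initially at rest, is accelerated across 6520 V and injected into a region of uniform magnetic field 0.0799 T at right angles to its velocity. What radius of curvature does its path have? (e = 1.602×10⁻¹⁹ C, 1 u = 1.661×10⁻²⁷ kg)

Acceleration: |q|V = ½mv² ⇒ v = √(2|q|V/m) = √(2·3.204×10⁻¹⁹·6520/6.644×10⁻²⁷) ≈ 7.930×10⁵ m/s.
In the field: r = mv/(|q|B) = (6.644×10⁻²⁷)(7.930×10⁵)/((3.204×10⁻¹⁹)(0.0799)) ≈ 0.206 m.

r ≈ 0.206 m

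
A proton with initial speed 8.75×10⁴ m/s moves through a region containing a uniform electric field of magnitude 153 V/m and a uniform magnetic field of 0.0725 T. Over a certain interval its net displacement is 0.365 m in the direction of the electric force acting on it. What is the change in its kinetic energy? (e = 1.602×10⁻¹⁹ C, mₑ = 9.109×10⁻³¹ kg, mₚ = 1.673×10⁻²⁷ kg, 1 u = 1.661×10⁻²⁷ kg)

ΔKE ≈ 8.95×10⁻¹⁸ J

The magnetic force is always ⟂ v and does no work; only the electric force changes KE.
ΔKE = F_E · d = |q|E d = (1.602×10⁻¹⁹)(153)(0.365) ≈ 8.95×10⁻¹⁸ J.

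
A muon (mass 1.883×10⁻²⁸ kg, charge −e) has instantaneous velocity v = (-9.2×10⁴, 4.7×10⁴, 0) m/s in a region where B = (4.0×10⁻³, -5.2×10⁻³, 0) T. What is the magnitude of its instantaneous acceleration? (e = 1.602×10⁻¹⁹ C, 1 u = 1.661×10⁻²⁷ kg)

v×B = (0, 0, 290) N/C.
F = q v×B = (−1.602×10⁻¹⁹ C)·(0, 0, 290) = (0, 0, -4.65×10⁻¹⁷) N.
|a| = |F|/m = 4.652×10⁻¹⁷/1.883×10⁻²⁸ ≈ 2.47×10¹¹ m/s².

|a| ≈ 2.47×10¹¹ m/s²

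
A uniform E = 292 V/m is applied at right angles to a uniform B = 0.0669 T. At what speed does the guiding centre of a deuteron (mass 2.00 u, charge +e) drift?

The steady drift has the magnetic force balancing the electric force, so v_d = E/B.
v_d = 292/0.0669 = 4360 m/s.

v_d ≈ 4360 m/s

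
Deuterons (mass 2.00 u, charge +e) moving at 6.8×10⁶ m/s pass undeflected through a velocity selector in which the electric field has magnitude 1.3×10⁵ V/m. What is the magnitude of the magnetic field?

Balance of forces in the selector: qE = qvB ⇒ B = E/v.
B = 1.3×10⁵/6.8×10⁶ = 0.019 T.

B = 0.019 T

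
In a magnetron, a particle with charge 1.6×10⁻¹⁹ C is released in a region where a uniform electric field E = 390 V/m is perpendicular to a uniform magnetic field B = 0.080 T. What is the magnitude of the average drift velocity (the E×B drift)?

v_d ≈ 4900 m/s

The E×B drift speed is v_d = E/B.
v_d = 390/0.080 = 4900 m/s.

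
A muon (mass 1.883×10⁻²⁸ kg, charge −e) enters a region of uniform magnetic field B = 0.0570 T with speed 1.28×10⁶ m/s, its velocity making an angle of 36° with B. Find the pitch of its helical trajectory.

v∥ = v cosθ = 1.28×10⁶·cos36° ≈ 1.036×10⁶ m/s.
T = 2πm/(|q|B) = 2π(1.883×10⁻²⁸)/((1.602×10⁻¹⁹)(0.0570)) ≈ 1.296×10⁻⁷ s.
pitch = v∥ T = (1.036×10⁶)(1.296×10⁻⁷) ≈ 0.134 m.

p ≈ 0.134 m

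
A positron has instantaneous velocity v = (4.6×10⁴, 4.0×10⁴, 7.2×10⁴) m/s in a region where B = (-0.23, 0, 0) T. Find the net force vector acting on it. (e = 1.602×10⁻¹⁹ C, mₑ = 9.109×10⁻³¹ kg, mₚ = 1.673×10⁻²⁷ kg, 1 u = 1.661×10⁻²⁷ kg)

F ≈ (0, -2.65×10⁻¹⁵, 1.47×10⁻¹⁵) N

v×B = (0, -1.66×10⁴, 9200) N/C.
F = q v×B = (1.602×10⁻¹⁹ C)·(0, -1.66×10⁴, 9200) = (0, -2.65×10⁻¹⁵, 1.47×10⁻¹⁵) N.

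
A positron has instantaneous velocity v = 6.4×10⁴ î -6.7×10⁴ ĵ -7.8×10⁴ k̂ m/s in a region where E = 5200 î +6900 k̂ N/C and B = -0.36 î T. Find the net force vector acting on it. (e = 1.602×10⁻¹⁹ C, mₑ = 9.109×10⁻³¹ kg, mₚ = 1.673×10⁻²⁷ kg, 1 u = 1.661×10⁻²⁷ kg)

F ≈ (8.33×10⁻¹⁶, 4.50×10⁻¹⁵, -2.76×10⁻¹⁵) N

v×B = (0, 2.81×10⁴, -2.41×10⁴) N/C.
E + v×B = (5200, 2.81×10⁴, -1.72×10⁴) N/C.
F = q(E + v×B) = (1.602×10⁻¹⁹ C)·(5200, 2.81×10⁴, -1.72×10⁴) = (8.33×10⁻¹⁶, 4.50×10⁻¹⁵, -2.76×10⁻¹⁵) N.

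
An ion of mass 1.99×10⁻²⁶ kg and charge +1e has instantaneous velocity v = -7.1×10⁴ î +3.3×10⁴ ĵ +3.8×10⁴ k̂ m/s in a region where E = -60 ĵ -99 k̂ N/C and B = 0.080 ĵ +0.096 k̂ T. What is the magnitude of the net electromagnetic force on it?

v×B = (128, 6820, -5680) N/C.
E + v×B = (128, 6760, -5780) N/C.
F = q(E + v×B) = (1.602×10⁻¹⁹ C)·(128, 6760, -5780) = (2.05×10⁻¹⁷, 1.08×10⁻¹⁵, -9.26×10⁻¹⁶) N.
|F| = 1.42×10⁻¹⁵ N.

|F| ≈ 1.42×10⁻¹⁵ N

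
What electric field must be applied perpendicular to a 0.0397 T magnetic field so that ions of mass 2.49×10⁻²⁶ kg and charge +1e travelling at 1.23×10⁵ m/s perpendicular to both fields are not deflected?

E = 4880 V/m

For straight-line motion qE = qvB, so E = vB.
E = 1.23×10⁵ × 0.0397 = 4880 V/m.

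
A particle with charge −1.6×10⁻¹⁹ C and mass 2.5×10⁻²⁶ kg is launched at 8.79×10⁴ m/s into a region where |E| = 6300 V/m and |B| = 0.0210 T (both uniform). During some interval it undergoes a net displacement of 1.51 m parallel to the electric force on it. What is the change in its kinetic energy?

The magnetic force is always ⟂ v and does no work; only the electric force changes KE.
ΔKE = F_E · d = |q|E d = (1.6×10⁻¹⁹)(6300)(1.51) ≈ 1.52×10⁻¹⁵ J.

ΔKE ≈ 1.52×10⁻¹⁵ J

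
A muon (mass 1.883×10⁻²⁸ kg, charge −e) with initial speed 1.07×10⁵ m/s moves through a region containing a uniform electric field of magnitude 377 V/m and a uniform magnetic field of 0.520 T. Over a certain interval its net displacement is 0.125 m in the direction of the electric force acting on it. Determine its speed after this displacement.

B does no work; ΔKE = |q|E d.
½mv_f² = ½mv₀² + |q|Ed = ½(1.883×10⁻²⁸)(1.07×10⁵)² + (1.602×10⁻¹⁹)(377)(0.125) ≈ 1.078×10⁻¹⁸ J + 7.549×10⁻¹⁸ J ≈ 8.627×10⁻¹⁸ J.
v_f = √(2·8.627×10⁻¹⁸/1.883×10⁻²⁸) ≈ 3.03×10⁵ m/s.

v_f ≈ 3.03×10⁵ m/s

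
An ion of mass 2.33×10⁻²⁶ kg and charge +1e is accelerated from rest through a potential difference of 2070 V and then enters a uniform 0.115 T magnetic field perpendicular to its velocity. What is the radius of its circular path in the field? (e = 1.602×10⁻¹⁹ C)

r ≈ 0.213 m

Acceleration: |q|V = ½mv² ⇒ v = √(2|q|V/m) = √(2·1.602×10⁻¹⁹·2070/2.33×10⁻²⁶) ≈ 1.687×10⁵ m/s.
In the field: r = mv/(|q|B) = (2.33×10⁻²⁶)(1.687×10⁵)/((1.602×10⁻¹⁹)(0.115)) ≈ 0.213 m.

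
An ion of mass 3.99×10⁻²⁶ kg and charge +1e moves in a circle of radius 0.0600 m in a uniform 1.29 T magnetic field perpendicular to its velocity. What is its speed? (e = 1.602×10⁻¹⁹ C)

v ≈ 3.11×10⁵ m/s

From |q|vB = mv²/r, v = |q|Br/m.
v = (1.602×10⁻¹⁹)(1.29)(0.0600)/3.99×10⁻²⁶ ≈ 3.11×10⁵ m/s.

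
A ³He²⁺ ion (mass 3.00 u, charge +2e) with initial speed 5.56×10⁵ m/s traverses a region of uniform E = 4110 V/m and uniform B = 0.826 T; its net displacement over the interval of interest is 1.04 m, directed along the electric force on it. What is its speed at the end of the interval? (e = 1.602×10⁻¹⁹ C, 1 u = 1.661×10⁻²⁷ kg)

B does no work; ΔKE = |q|E d.
½mv_f² = ½mv₀² + |q|Ed = ½(4.983×10⁻²⁷)(5.56×10⁵)² + (3.204×10⁻¹⁹)(4110)(1.04) ≈ 7.702×10⁻¹⁶ J + 1.370×10⁻¹⁵ J ≈ 2.140×10⁻¹⁵ J.
v_f = √(2·2.140×10⁻¹⁵/4.983×10⁻²⁷) ≈ 9.27×10⁵ m/s.

v_f ≈ 9.27×10⁵ m/s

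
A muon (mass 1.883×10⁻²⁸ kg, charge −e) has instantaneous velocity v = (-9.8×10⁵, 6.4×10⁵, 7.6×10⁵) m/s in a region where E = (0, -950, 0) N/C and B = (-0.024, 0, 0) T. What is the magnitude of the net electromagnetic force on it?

v×B = (0, -1.82×10⁴, 1.54×10⁴) N/C.
E + v×B = (0, -1.92×10⁴, 1.54×10⁴) N/C.
F = q(E + v×B) = (−1.602×10⁻¹⁹ C)·(0, -1.92×10⁴, 1.54×10⁴) = (0, 3.07×10⁻¹⁵, -2.46×10⁻¹⁵) N.
|F| = 3.94×10⁻¹⁵ N.

|F| ≈ 3.94×10⁻¹⁵ N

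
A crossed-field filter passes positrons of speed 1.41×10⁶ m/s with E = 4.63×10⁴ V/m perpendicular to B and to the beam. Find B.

B = 0.0328 T

Balance of forces in the selector: qE = qvB ⇒ B = E/v.
B = 4.63×10⁴/1.41×10⁶ = 0.0328 T.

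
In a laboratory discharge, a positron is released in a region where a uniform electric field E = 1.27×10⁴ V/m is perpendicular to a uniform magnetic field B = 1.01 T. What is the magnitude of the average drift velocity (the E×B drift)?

In crossed fields the guiding centre drifts at v_d = |E×B|/B² = E/B, independent of charge and mass.
v_d = 1.27×10⁴/1.01 = 1.26×10⁴ m/s.

v_d ≈ 1.26×10⁴ m/s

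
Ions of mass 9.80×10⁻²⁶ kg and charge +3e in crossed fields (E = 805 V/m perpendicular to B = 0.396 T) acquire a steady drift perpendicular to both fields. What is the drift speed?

The E×B drift speed is v_d = E/B.
v_d = 805/0.396 = 2030 m/s.

v_d ≈ 2030 m/s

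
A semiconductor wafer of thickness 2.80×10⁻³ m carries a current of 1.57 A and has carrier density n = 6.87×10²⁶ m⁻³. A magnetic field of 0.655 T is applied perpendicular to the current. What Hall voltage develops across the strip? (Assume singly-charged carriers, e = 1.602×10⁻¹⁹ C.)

V_H ≈ 3.34×10⁻⁶ V

V_H = IB/(n e t).
V_H = (1.57)(0.655)/((6.87×10²⁶)(1.602×10⁻¹⁹)(2.80×10⁻³)) ≈ 3.34×10⁻⁶ V.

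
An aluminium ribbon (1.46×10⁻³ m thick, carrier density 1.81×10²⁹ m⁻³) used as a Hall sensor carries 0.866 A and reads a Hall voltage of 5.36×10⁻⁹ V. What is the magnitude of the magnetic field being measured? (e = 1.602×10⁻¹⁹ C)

B ≈ 0.262 T

From V_H = IB/(n e t), B = V_H n e t / I.
B = (5.36×10⁻⁹)(1.81×10²⁹)(1.602×10⁻¹⁹)(1.46×10⁻³)/0.866 ≈ 0.262 T.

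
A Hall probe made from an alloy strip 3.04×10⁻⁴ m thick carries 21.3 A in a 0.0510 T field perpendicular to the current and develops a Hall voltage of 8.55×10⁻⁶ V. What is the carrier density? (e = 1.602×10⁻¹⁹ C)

From V_H = IB/(n e t), n = IB/(V_H e t).
n = (21.3)(0.0510)/((8.55×10⁻⁶)(1.602×10⁻¹⁹)(3.04×10⁻⁴)) ≈ 2.61×10²⁷ m⁻³.

n ≈ 2.61×10²⁷ m⁻³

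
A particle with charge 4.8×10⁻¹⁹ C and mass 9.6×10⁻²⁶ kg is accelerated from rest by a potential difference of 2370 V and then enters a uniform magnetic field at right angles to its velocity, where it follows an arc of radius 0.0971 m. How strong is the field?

B ≈ 0.317 T

v = √(2|q|V/m) = √(2·4.8×10⁻¹⁹·2370/9.6×10⁻²⁶) ≈ 1.539×10⁵ m/s.
B = mv/(|q|r) = (9.6×10⁻²⁶)(1.539×10⁵)/((4.8×10⁻¹⁹)(0.0971)) ≈ 0.317 T.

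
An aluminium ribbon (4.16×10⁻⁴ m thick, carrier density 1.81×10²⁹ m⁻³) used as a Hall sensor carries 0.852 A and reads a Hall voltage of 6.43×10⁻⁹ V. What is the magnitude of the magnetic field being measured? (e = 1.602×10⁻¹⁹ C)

From V_H = IB/(n e t), B = V_H n e t / I.
B = (6.43×10⁻⁹)(1.81×10²⁹)(1.602×10⁻¹⁹)(4.16×10⁻⁴)/0.852 ≈ 0.0910 T.

B ≈ 0.0910 T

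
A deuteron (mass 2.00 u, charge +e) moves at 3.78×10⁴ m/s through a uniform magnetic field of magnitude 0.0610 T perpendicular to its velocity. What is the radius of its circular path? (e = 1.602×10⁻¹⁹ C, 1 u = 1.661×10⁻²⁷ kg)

r ≈ 0.0128 m

The magnetic force provides the centripetal force: |q|vB = mv²/r.
r = mv/(|q|B) = (3.322×10⁻²⁷)(3.78×10⁴)/((1.602×10⁻¹⁹)(0.0610)) ≈ 0.0128 m.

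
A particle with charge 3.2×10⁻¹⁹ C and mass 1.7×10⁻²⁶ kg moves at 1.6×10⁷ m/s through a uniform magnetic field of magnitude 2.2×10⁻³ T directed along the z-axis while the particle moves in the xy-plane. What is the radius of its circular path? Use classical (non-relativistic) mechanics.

r ≈ 390 m

The magnetic force provides the centripetal force: |q|vB = mv²/r.
r = mv/(|q|B) = (1.7×10⁻²⁶)(1.6×10⁷)/((3.2×10⁻¹⁹)(2.2×10⁻³)) ≈ 390 m.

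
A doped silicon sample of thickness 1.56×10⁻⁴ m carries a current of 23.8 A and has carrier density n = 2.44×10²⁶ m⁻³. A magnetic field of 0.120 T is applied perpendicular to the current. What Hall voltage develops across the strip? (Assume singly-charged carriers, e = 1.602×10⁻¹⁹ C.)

V_H = IB/(n e t).
V_H = (23.8)(0.120)/((2.44×10²⁶)(1.602×10⁻¹⁹)(1.56×10⁻⁴)) ≈ 4.68×10⁻⁴ V.

V_H ≈ 4.68×10⁻⁴ V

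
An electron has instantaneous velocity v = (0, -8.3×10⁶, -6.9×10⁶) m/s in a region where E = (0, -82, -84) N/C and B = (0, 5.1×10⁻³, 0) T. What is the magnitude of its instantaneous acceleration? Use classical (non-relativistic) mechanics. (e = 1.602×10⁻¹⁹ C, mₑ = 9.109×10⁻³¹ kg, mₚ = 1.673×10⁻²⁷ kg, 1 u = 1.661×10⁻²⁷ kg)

|a| ≈ 6.19×10¹⁵ m/s²

v×B = (3.52×10⁴, 0, 0) N/C.
E + v×B = (3.52×10⁴, -82.0, -84.0) N/C.
F = q(E + v×B) = (−1.602×10⁻¹⁹ C)·(3.52×10⁴, -82.0, -84.0) = (-5.64×10⁻¹⁵, 1.31×10⁻¹⁷, 1.35×10⁻¹⁷) N.
|a| = |F|/m = 5.637×10⁻¹⁵/9.109×10⁻³¹ ≈ 6.19×10¹⁵ m/s².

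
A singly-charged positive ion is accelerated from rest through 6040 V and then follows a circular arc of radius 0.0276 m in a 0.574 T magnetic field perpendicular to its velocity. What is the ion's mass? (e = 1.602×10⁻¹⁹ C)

Combine |q|V = ½mv² and r = mv/(|q|B): eliminate v to get m = qB²r²/(2V).
m = (1.602×10⁻¹⁹)(0.574)²(0.0276)²/(2·6040) ≈ 3.33×10⁻²⁷ kg.

m ≈ 3.33×10⁻²⁷ kg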